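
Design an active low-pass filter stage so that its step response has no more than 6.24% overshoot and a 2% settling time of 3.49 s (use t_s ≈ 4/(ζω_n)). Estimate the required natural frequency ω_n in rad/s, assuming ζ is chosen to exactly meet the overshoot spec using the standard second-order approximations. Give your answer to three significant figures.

From %OS = 100·exp(−πζ/√(1−ζ²)), invert to get ζ = −ln(OS)/√(π² + ln²(OS)) with OS = 0.0624.
−ln 0.0624 = 2.774, so ζ = 2.774/√(π² + 7.696) = 0.662.
From t_s ≈ 4/(ζω_n): ω_n = 4/(ζ·t_s) = 4/(0.662·3.49) = 1.73 rad/s.

ω_n ≈ 1.73 rad/s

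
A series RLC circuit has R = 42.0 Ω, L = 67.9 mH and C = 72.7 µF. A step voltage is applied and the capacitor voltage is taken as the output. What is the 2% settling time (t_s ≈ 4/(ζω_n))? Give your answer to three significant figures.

For a series RLC circuit (capacitor voltage as output), ω_n = 1/√(LC) = 1/√(67.9 mH · 72.7 µF) = 450 rad/s.
ζ = (R/2)·√(C/L) = (42.0/2)·√(72.7 µF/67.9 mH) = 0.687.
t_s ≈ 4/(ζω_n) = 0.0129 s.

t_s ≈ 0.0129 s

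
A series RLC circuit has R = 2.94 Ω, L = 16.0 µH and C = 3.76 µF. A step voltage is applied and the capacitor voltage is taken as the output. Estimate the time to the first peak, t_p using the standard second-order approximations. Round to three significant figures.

For a series RLC circuit (capacitor voltage as output), ω_n = 1/√(LC) = 1/√(16.0 µH · 3.76 µF) = 129000 rad/s.
ζ = (R/2)·√(C/L) = (2.94/2)·√(3.76 µF/16.0 µH) = 0.713.
The damped frequency ω_d = ω_n√(1−ζ²) = 90500 rad/s. t_p = π/ω_d = 0.0000347 s.

t_p ≈ 0.0000347 s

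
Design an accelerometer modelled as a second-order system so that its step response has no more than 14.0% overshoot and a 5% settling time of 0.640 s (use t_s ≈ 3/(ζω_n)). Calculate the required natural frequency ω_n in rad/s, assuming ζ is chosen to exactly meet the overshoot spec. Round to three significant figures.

ω_n ≈ 8.84 rad/s

ζ = −ln(OS)/√(π² + (ln OS)²). With OS = 0.140, ln OS = −1.966 and ζ = 1.966/3.706 = 0.531.
Then ω_n = 3/(ζ t_s) = 3/(0.531 × 0.640) = 8.84 rad/s.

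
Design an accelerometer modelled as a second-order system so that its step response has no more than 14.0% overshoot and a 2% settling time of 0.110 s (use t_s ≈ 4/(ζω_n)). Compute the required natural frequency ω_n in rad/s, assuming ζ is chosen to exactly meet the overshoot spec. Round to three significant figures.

ω_n ≈ 68.5 rad/s

From %OS = 100·exp(−πζ/√(1−ζ²)), invert to get ζ = −ln(OS)/√(π² + ln²(OS)) with OS = 0.140.
−ln 0.140 = 1.966, so ζ = 1.966/√(π² + 3.866) = 0.531.
From t_s ≈ 4/(ζω_n): ω_n = 4/(ζ·t_s) = 4/(0.531·0.110) = 68.5 rad/s.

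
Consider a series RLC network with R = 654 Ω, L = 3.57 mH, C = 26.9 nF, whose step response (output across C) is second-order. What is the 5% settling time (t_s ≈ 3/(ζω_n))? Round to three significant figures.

t_s ≈ 0.0000328 s

For a series RLC circuit (capacitor voltage as output), ω_n = 1/√(LC) = 1/√(3.57 mH · 26.9 nF) = 102000 rad/s.
ζ = (R/2)·√(C/L) = (654/2)·√(26.9 nF/3.57 mH) = 0.898.
t_s ≈ 3/(ζω_n) = 0.0000328 s.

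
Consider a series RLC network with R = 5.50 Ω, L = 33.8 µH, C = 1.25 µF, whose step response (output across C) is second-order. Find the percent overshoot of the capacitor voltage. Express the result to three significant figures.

%OS ≈ 14.1%

For a series RLC circuit (capacitor voltage as output), ω_n = 1/√(LC) = 1/√(33.8 µH · 1.25 µF) = 154000 rad/s.
ζ = (R/2)·√(C/L) = (5.50/2)·√(1.25 µF/33.8 µH) = 0.529.
%OS = 100·exp(−πζ/√(1−ζ²)) = 14.1%.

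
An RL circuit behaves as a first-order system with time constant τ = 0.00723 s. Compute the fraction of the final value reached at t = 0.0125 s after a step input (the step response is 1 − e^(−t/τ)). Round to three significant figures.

y(t)/y_∞ = 1 − e^(−t/τ) = 1 − e^(−0.0125/0.00723) = 1 − e^(−1.73) = 0.823.

y/y_∞ ≈ 0.823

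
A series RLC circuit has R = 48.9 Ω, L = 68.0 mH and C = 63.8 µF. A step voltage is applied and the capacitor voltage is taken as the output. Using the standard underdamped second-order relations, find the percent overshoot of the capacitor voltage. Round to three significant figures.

%OS ≈ 2.87%

For a series RLC circuit (capacitor voltage as output), ω_n = 1/√(LC) = 1/√(68.0 mH · 63.8 µF) = 480 rad/s.
ζ = (R/2)·√(C/L) = (48.9/2)·√(63.8 µF/68.0 mH) = 0.749.
%OS = 100 e^{−πζ/√(1−ζ²)} with ζ = 0.749 gives 2.87%.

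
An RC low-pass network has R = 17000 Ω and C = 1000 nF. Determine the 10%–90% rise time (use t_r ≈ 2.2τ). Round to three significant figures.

τ = RC = 17000 × 1000 nF = 0.0170 s.
t_r ≈ 2.2τ = 0.0374 s.

t_r ≈ 0.0374 s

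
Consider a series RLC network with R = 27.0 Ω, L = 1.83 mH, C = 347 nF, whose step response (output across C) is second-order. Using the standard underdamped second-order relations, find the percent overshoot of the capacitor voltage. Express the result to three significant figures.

For a series RLC circuit (capacitor voltage as output), ω_n = 1/√(LC) = 1/√(1.83 mH · 347 nF) = 39700 rad/s.
ζ = (R/2)·√(C/L) = (27.0/2)·√(347 nF/1.83 mH) = 0.186.
%OS = 100 e^{−πζ/√(1−ζ²)} with ζ = 0.186 gives 55.2%.

%OS ≈ 55.2%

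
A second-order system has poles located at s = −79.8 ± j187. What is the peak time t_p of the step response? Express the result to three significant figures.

t_p = π/ω_d with ω_d = 187 (the imaginary part), so t_p = 0.0168 s.

t_p ≈ 0.0168 s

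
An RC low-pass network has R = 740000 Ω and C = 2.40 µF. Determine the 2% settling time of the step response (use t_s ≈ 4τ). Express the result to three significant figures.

τ = RC = 740000 × 2.40 µF = 1.78 s.
t_s ≈ 4τ = 7.10 s.

t_s ≈ 7.10 s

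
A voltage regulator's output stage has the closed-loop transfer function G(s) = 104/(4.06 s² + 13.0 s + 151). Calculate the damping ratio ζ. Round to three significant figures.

Dividing through by 4.06: denominator becomes s² + 3.202 s + 37.19.
So ω_n = √37.19 = 6.10 rad/s and ζ = 3.202/(2·6.10) = 0.263.

ζ ≈ 0.263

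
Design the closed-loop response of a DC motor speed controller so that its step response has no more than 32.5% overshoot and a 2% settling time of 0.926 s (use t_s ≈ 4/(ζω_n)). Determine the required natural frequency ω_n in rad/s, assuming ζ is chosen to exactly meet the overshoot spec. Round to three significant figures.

From %OS = 100·exp(−πζ/√(1−ζ²)), invert to get ζ = −ln(OS)/√(π² + ln²(OS)) with OS = 0.325.
−ln 0.325 = 1.124, so ζ = 1.124/√(π² + 1.263) = 0.337.
Then ω_n = 4/(ζ t_s) = 4/(0.337 × 0.926) = 12.8 rad/s.

ω_n ≈ 12.8 rad/s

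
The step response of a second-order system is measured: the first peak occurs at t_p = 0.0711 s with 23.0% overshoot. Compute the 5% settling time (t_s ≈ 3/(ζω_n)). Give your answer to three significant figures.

t_s ≈ 0.145 s

From the overshoot, ζ = −ln(OS)/√(π²+ln²(OS)) = 0.424.
From t_p = π/ω_d, ω_d = π/0.0711 = 44.2 rad/s, so ω_n = ω_d/√(1−ζ²) = 48.8 rad/s.
t_s ≈ 3/(ζω_n) = 3/(0.424·48.8) = 0.145 s.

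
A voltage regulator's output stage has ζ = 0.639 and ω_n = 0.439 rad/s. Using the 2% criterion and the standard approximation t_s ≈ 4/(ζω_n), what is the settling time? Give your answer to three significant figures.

t_s ≈ 4/(ζω_n) = 4/(0.639 × 0.439) = 14.3 s.

t_s ≈ 14.3 s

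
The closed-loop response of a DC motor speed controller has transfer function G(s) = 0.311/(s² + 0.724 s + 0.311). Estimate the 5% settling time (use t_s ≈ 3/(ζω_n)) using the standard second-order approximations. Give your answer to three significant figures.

Comparing the denominator to s² + 2ζω_n s + ω_n²: ω_n = √0.311 = 0.558 rad/s, and 2ζω_n = 0.724 so ζ = 0.724/(2·0.558) = 0.649.
t_s ≈ 3/(ζω_n) = 3/(0.649·0.558) = 8.29 s.

t_s ≈ 8.29 s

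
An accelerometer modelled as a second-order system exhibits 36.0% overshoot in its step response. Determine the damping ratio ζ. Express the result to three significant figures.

ζ ≈ 0.309

ζ = −ln(OS)/√(π² + (ln OS)²). With OS = 0.360, ln OS = −1.022 and ζ = 1.022/3.304 = 0.309.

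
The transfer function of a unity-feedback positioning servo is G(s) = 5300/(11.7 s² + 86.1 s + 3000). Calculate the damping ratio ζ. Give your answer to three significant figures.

Dividing through by 11.7: denominator becomes s² + 7.359 s + 256.4.
So ω_n = √256.4 = 16.0 rad/s and ζ = 7.359/(2·16.0) = 0.230.

ζ ≈ 0.230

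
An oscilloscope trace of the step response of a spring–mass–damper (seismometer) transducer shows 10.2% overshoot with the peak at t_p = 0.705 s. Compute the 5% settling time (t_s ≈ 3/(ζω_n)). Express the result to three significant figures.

t_s ≈ 0.927 s

ζ from %OS: ζ = |ln 0.102|/√(π²+ln²0.102) = 0.588.
From t_p = π/ω_d, ω_d = π/0.705 = 4.46 rad/s, so ω_n = ω_d/√(1−ζ²) = 5.51 rad/s.
t_s ≈ 3/(ζω_n) = 3/(0.588·5.51) = 0.927 s.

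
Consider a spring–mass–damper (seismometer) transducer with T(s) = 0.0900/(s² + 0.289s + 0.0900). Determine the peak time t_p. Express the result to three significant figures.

Matching coefficients with s² + 2ζω_n s + ω_n² gives ω_n² = 0.0900 ⇒ ω_n = 0.300 rad/s, and ζ = 0.289/(2ω_n) = 0.482.
ω_d = 0.300·√(1 − 0.482²) = 0.263 rad/s. Then t_p = π/ω_d = 11.9 s.

t_p ≈ 11.9 s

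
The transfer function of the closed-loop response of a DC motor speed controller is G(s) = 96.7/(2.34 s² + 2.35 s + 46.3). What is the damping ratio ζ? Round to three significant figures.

ζ ≈ 0.113

Dividing through by 2.34: denominator becomes s² + 1.004 s + 19.79.
So ω_n = √19.79 = 4.45 rad/s and ζ = 1.004/(2·4.45) = 0.113.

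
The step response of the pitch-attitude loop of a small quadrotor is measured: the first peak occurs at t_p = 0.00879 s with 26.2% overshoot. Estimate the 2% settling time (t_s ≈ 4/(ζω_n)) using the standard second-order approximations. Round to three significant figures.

The overshoot fixes ζ = −ln(OS)/√(π²+ln²(OS)) = 0.392.
t_p = π/ω_d ⇒ ω_d = 357 rad/s; then ω_n = ω_d/√(1−ζ²) = 389 rad/s.
t_s ≈ 4/(ζω_n) = 4/(0.392·389) = 0.0263 s.

t_s ≈ 0.0263 s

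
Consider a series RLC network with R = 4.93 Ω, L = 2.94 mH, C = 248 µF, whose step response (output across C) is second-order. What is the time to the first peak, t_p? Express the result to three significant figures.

For a series RLC circuit (capacitor voltage as output), ω_n = 1/√(LC) = 1/√(2.94 mH · 248 µF) = 1170 rad/s.
ζ = (R/2)·√(C/L) = (4.93/2)·√(248 µF/2.94 mH) = 0.716.
ω_d = 1170·√(1 − 0.716²) = 818 rad/s. t_p = π/ω_d = 0.00384 s.

t_p ≈ 0.00384 s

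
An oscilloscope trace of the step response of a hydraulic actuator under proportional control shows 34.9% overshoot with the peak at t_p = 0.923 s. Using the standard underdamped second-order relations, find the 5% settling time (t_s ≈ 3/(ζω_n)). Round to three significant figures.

From the overshoot, ζ = −ln(OS)/√(π²+ln²(OS)) = 0.318.
t_p = π/ω_d ⇒ ω_d = 3.40 rad/s; then ω_n = ω_d/√(1−ζ²) = 3.59 rad/s.
t_s ≈ 3/(ζω_n) = 3/(0.318·3.59) = 2.63 s.

t_s ≈ 2.63 s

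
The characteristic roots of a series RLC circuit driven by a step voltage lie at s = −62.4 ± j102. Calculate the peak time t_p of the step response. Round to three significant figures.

t_p = π/ω_d with ω_d = 102 (the imaginary part), so t_p = 0.0308 s.

t_p ≈ 0.0308 s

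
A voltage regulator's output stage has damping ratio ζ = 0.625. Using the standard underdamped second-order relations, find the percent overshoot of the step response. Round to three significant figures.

For an underdamped second-order system, %OS = 100·exp(−πζ/√(1−ζ²)).
πζ/√(1−ζ²) = π·0.625/√(1−0.391) = 2.515, so %OS = 100·e^(−2.515) = 8.08%.

%OS ≈ 8.08%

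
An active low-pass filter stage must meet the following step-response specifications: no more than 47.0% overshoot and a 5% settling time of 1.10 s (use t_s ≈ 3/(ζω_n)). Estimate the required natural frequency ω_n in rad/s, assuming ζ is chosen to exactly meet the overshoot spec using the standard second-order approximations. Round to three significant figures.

ω_n ≈ 11.7 rad/s

Inverting the overshoot relation: ζ = |ln 0.470|/√(π² + ln²0.470) = 0.234.
Then ω_n = 3/(ζ t_s) = 3/(0.234 × 1.10) = 11.7 rad/s.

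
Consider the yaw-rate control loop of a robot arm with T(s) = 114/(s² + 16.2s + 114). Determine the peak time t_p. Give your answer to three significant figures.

t_p ≈ 0.452 s

ω_n = √114 = 10.7 rad/s; ζ = 16.2/(2·10.7) = 0.759.
ω_d = 10.7·√(1 − 0.759²) = 6.96 rad/s. Then t_p = π/ω_d = 0.452 s.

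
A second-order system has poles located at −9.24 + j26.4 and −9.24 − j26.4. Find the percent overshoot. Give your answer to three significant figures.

The poles are at −σ ± jω_d with σ = 9.24 and ω_d = 26.4, so ω_n = √(σ²+ω_d²) = 28.0 rad/s and ζ = σ/ω_n = 0.330.
Overshoot: exp(−π·0.330/√(1−0.330²)) = 0.333, i.e. 33.3%.

%OS ≈ 33.3%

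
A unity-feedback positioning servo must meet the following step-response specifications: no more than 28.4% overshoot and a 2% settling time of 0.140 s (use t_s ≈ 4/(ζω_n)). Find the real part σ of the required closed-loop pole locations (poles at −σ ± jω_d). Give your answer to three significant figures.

σ ≈ 28.6

The settling-time spec alone fixes σ = ζω_n = 4/t_s = 4/0.140 = 28.6.
(Overshoot then fixes ζ = 0.372 and hence ω_d = σ·√(1−ζ²)/ζ = 71.3 rad/s.)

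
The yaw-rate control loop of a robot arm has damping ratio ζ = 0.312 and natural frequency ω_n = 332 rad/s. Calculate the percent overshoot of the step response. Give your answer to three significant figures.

For an underdamped second-order system, %OS = 100·exp(−πζ/√(1−ζ²)).
πζ/√(1−ζ²) = π·0.312/√(1−0.0973) = 1.032, so %OS = 100·e^(−1.032) = 35.6%.

%OS ≈ 35.6%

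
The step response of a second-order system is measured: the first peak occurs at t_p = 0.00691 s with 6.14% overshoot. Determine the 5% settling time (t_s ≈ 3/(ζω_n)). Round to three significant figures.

ζ from %OS: ζ = |ln 0.0614|/√(π²+ln²0.0614) = 0.664.
t_p = π/ω_d ⇒ ω_d = 455 rad/s; then ω_n = ω_d/√(1−ζ²) = 608 rad/s.
t_s ≈ 3/(ζω_n) = 3/(0.664·608) = 0.00743 s.

t_s ≈ 0.00743 s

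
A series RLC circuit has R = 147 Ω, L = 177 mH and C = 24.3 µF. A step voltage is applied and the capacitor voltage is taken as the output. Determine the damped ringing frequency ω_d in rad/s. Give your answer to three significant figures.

ω_d ≈ 245 rad/s

For a series RLC circuit (capacitor voltage as output), ω_n = 1/√(LC) = 1/√(177 mH · 24.3 µF) = 482 rad/s.
ζ = (R/2)·√(C/L) = (147/2)·√(24.3 µF/177 mH) = 0.861.
ω_d = ω_n√(1−ζ²) = 245 rad/s.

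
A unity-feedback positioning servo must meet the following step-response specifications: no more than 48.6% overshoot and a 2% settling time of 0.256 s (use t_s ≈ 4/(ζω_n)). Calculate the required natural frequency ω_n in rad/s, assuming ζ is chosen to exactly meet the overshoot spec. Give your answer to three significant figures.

From %OS = 100·exp(−πζ/√(1−ζ²)), invert to get ζ = −ln(OS)/√(π² + ln²(OS)) with OS = 0.486.
−ln 0.486 = 0.7215, so ζ = 0.7215/√(π² + 0.5206) = 0.224.
From t_s ≈ 4/(ζω_n): ω_n = 4/(ζ·t_s) = 4/(0.224·0.256) = 69.8 rad/s.

ω_n ≈ 69.8 rad/s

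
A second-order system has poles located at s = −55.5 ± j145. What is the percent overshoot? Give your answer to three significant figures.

%OS ≈ 30.0%

The poles are at −σ ± jω_d with σ = 55.5 and ω_d = 145, so ω_n = √(σ²+ω_d²) = 155 rad/s and ζ = σ/ω_n = 0.357.
Overshoot: exp(−π·0.357/√(1−0.357²)) = 0.300, i.e. 30.0%.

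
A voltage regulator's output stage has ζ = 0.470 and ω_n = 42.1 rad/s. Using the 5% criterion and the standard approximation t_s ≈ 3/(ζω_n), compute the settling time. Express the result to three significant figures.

t_s ≈ 0.152 s

t_s ≈ 3/(ζω_n) = 3/(0.470 × 42.1) = 0.152 s.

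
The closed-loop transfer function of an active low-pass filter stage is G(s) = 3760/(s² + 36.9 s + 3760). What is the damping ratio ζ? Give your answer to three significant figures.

ζ ≈ 0.301

Comparing the denominator to s² + 2ζω_n s + ω_n²: ω_n = √3760 = 61.3 rad/s, and 2ζω_n = 36.9 so ζ = 36.9/(2·61.3) = 0.301.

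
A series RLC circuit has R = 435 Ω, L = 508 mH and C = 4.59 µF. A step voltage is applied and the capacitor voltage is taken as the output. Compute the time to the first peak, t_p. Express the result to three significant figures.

t_p ≈ 0.00634 s

For a series RLC circuit (capacitor voltage as output), ω_n = 1/√(LC) = 1/√(508 mH · 4.59 µF) = 655 rad/s.
ζ = (R/2)·√(C/L) = (435/2)·√(4.59 µF/508 mH) = 0.654.
The damped frequency ω_d = ω_n√(1−ζ²) = 496 rad/s. t_p = π/ω_d = 0.00634 s.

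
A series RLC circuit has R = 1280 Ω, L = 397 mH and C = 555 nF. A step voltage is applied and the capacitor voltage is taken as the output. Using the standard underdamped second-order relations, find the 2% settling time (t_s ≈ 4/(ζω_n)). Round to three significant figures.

For a series RLC circuit (capacitor voltage as output), ω_n = 1/√(LC) = 1/√(397 mH · 555 nF) = 2130 rad/s.
ζ = (R/2)·√(C/L) = (1280/2)·√(555 nF/397 mH) = 0.757.
t_s ≈ 4/(ζω_n) = 0.00248 s.

t_s ≈ 0.00248 s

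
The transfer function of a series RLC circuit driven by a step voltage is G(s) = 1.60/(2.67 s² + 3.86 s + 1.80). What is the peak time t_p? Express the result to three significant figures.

t_p ≈ 8.07 s

Dividing through by 2.67: denominator becomes s² + 1.446 s + 0.6742.
So ω_n = √0.6742 = 0.821 rad/s and ζ = 1.446/(2·0.821) = 0.880.
The damped frequency ω_d = ω_n√(1−ζ²) = 0.389 rad/s. t_p = π/ω_d = 8.07 s.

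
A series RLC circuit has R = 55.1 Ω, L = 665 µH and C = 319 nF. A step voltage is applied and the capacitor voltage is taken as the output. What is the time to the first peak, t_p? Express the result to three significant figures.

For a series RLC circuit (capacitor voltage as output), ω_n = 1/√(LC) = 1/√(665 µH · 319 nF) = 68700 rad/s.
ζ = (R/2)·√(C/L) = (55.1/2)·√(319 nF/665 µH) = 0.603.
The damped frequency ω_d = ω_n√(1−ζ²) = 54800 rad/s. t_p = π/ω_d = 0.0000574 s.

t_p ≈ 0.0000574 s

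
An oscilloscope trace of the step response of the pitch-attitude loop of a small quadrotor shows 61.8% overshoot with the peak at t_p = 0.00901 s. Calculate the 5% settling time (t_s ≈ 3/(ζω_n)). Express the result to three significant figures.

t_s ≈ 0.0562 s

The overshoot fixes ζ = −ln(OS)/√(π²+ln²(OS)) = 0.151.
t_p = π/ω_d ⇒ ω_d = 349 rad/s; then ω_n = ω_d/√(1−ζ²) = 353 rad/s.
t_s ≈ 3/(ζω_n) = 3/(0.151·353) = 0.0562 s.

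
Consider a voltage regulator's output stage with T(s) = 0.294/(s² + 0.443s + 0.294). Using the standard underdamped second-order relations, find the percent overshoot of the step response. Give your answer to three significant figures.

%OS ≈ 24.5%

Matching coefficients with s² + 2ζω_n s + ω_n² gives ω_n² = 0.294 ⇒ ω_n = 0.542 rad/s, and ζ = 0.443/(2ω_n) = 0.409.
Overshoot: exp(−π·0.409/√(1−0.409²)) = 0.245, i.e. 24.5%.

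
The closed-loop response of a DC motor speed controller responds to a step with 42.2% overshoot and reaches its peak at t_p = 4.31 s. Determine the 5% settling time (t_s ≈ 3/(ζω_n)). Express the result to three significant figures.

From the overshoot, ζ = −ln(OS)/√(π²+ln²(OS)) = 0.265.
t_p = π/ω_d ⇒ ω_d = 0.729 rad/s; then ω_n = ω_d/√(1−ζ²) = 0.756 rad/s.
t_s ≈ 3/(ζω_n) = 3/(0.265·0.756) = 15.0 s.

t_s ≈ 15.0 s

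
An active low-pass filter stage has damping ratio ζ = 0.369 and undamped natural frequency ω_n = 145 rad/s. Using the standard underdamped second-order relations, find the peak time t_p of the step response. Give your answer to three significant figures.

The damped frequency is ω_d = ω_n√(1−ζ²) = 145·√(1−0.136) = 135 rad/s.
Peak time t_p = π/ω_d = π/135 = 0.0233 s.

t_p ≈ 0.0233 s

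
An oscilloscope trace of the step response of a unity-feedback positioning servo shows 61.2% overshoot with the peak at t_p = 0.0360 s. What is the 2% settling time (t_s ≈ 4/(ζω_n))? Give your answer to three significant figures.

From the overshoot, ζ = −ln(OS)/√(π²+ln²(OS)) = 0.154.
t_p = π/ω_d ⇒ ω_d = 87.3 rad/s; then ω_n = ω_d/√(1−ζ²) = 88.3 rad/s.
t_s ≈ 4/(ζω_n) = 4/(0.154·88.3) = 0.293 s.

t_s ≈ 0.293 s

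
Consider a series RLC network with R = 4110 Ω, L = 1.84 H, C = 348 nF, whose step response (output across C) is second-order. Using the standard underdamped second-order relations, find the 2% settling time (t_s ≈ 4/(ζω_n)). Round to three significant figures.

t_s ≈ 0.00358 s

For a series RLC circuit (capacitor voltage as output), ω_n = 1/√(LC) = 1/√(1.84 H · 348 nF) = 1250 rad/s.
ζ = (R/2)·√(C/L) = (4110/2)·√(348 nF/1.84 H) = 0.894.
t_s ≈ 4/(ζω_n) = 0.00358 s.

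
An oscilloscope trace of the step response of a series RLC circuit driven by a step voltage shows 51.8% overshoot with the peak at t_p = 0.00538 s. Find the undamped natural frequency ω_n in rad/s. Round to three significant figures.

The overshoot fixes ζ = −ln(OS)/√(π²+ln²(OS)) = 0.205.
t_p = π/ω_d ⇒ ω_d = 584 rad/s; then ω_n = ω_d/√(1−ζ²) = 597 rad/s.

ω_n ≈ 597 rad/s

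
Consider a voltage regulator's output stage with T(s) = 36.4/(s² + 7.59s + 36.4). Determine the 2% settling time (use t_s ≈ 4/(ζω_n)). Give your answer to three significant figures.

Comparing the denominator to s² + 2ζω_n s + ω_n²: ω_n = √36.4 = 6.03 rad/s, and 2ζω_n = 7.59 so ζ = 7.59/(2·6.03) = 0.629.
t_s ≈ 4/(ζω_n) = 4/(0.629·6.03) = 1.05 s.

t_s ≈ 1.05 s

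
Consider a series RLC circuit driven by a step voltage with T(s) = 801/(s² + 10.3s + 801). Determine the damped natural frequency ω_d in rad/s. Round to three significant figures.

Matching coefficients with s² + 2ζω_n s + ω_n² gives ω_n² = 801 ⇒ ω_n = 28.3 rad/s, and ζ = 10.3/(2ω_n) = 0.182.
ω_d = ω_n√(1−ζ²) = 27.8 rad/s.

ω_d ≈ 27.8 rad/s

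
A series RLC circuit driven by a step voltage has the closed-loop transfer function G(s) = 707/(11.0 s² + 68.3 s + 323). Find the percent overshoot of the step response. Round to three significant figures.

Dividing through by 11.0: denominator becomes s² + 6.209 s + 29.36.
So ω_n = √29.36 = 5.42 rad/s and ζ = 6.209/(2·5.42) = 0.573.
Overshoot: exp(−π·0.573/√(1−0.573²)) = 0.111, i.e. 11.1%.

%OS ≈ 11.1%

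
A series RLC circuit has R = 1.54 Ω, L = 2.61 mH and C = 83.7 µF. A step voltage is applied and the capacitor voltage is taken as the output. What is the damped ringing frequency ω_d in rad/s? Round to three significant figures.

For a series RLC circuit (capacitor voltage as output), ω_n = 1/√(LC) = 1/√(2.61 mH · 83.7 µF) = 2140 rad/s.
ζ = (R/2)·√(C/L) = (1.54/2)·√(83.7 µF/2.61 mH) = 0.138.
ω_d = ω_n√(1−ζ²) = 2120 rad/s.

ω_d ≈ 2120 rad/s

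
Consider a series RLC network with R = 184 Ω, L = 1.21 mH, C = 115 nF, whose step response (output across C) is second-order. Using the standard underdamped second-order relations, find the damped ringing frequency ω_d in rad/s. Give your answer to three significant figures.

For a series RLC circuit (capacitor voltage as output), ω_n = 1/√(LC) = 1/√(1.21 mH · 115 nF) = 84800 rad/s.
ζ = (R/2)·√(C/L) = (184/2)·√(115 nF/1.21 mH) = 0.897.
ω_d = 84800·√(1 − 0.897²) = 37500 rad/s.

ω_d ≈ 37500 rad/s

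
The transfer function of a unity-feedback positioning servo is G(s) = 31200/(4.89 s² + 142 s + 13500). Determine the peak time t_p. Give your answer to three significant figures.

t_p ≈ 0.0622 s

Dividing through by 4.89: denominator becomes s² + 29.04 s + 2761.
So ω_n = √2761 = 52.5 rad/s and ζ = 29.04/(2·52.5) = 0.276.
ω_d = 52.5·√(1 − 0.276²) = 50.5 rad/s. t_p = π/ω_d = 0.0622 s.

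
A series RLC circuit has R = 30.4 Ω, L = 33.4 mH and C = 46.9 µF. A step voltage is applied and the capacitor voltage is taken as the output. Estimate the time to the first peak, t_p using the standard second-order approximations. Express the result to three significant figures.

t_p ≈ 0.00478 s

For a series RLC circuit (capacitor voltage as output), ω_n = 1/√(LC) = 1/√(33.4 mH · 46.9 µF) = 799 rad/s.
ζ = (R/2)·√(C/L) = (30.4/2)·√(46.9 µF/33.4 mH) = 0.570.
ω_d = ω_n√(1−ζ²) = 657 rad/s. t_p = π/ω_d = 0.00478 s.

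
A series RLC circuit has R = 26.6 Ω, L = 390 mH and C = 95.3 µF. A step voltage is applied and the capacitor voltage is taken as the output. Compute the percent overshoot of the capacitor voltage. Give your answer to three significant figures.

For a series RLC circuit (capacitor voltage as output), ω_n = 1/√(LC) = 1/√(390 mH · 95.3 µF) = 164 rad/s.
ζ = (R/2)·√(C/L) = (26.6/2)·√(95.3 µF/390 mH) = 0.208.
%OS = 100 e^{−πζ/√(1−ζ²)} with ζ = 0.208 gives 51.3%.

%OS ≈ 51.3%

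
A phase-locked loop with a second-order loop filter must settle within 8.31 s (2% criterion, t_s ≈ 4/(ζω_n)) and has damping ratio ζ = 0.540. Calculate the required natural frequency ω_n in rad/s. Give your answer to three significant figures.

Rearranging t_s ≈ 4/(ζω_n) gives ω_n = 4/(ζ·t_s) = 4/(0.540 × 8.31) = 0.891 rad/s.

ω_n ≈ 0.891 rad/s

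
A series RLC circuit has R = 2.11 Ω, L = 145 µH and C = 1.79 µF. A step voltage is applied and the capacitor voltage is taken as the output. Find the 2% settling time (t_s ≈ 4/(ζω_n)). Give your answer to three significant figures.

t_s ≈ 0.000550 s

For a series RLC circuit (capacitor voltage as output), ω_n = 1/√(LC) = 1/√(145 µH · 1.79 µF) = 62100 rad/s.
ζ = (R/2)·√(C/L) = (2.11/2)·√(1.79 µF/145 µH) = 0.117.
t_s ≈ 4/(ζω_n) = 0.000550 s.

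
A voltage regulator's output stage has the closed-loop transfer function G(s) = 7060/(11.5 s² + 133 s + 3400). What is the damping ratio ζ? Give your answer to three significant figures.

ζ ≈ 0.336

Dividing through by 11.5: denominator becomes s² + 11.57 s + 295.7.
So ω_n = √295.7 = 17.2 rad/s and ζ = 11.57/(2·17.2) = 0.336.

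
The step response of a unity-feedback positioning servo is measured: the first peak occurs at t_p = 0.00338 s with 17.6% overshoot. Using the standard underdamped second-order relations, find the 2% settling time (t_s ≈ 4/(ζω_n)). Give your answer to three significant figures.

t_s ≈ 0.00778 s

ζ from %OS: ζ = |ln 0.176|/√(π²+ln²0.176) = 0.484.
t_p = π/ω_d ⇒ ω_d = 929 rad/s; then ω_n = ω_d/√(1−ζ²) = 1060 rad/s.
t_s ≈ 4/(ζω_n) = 4/(0.484·1060) = 0.00778 s.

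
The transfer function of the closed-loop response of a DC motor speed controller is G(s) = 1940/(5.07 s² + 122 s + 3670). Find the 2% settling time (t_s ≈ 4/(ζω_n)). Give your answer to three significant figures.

Dividing through by 5.07: denominator becomes s² + 24.06 s + 723.9.
So ω_n = √723.9 = 26.9 rad/s and ζ = 24.06/(2·26.9) = 0.447.
t_s ≈ 4/(ζω_n) = 0.332 s.

t_s ≈ 0.332 s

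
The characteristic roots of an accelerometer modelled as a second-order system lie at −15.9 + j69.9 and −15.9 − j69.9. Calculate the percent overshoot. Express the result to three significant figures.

%OS ≈ 48.9%

The poles are at −σ ± jω_d with σ = 15.9 and ω_d = 69.9, so ω_n = √(σ²+ω_d²) = 71.7 rad/s and ζ = σ/ω_n = 0.222.
%OS = 100·exp(−πζ/√(1−ζ²)) = 48.9%.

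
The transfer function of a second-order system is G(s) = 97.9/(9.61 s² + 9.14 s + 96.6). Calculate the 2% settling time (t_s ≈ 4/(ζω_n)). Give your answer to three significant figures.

t_s ≈ 8.41 s

Dividing through by 9.61: denominator becomes s² + 0.9511 s + 10.05.
So ω_n = √10.05 = 3.17 rad/s and ζ = 0.9511/(2·3.17) = 0.150.
t_s ≈ 4/(ζω_n) = 8.41 s.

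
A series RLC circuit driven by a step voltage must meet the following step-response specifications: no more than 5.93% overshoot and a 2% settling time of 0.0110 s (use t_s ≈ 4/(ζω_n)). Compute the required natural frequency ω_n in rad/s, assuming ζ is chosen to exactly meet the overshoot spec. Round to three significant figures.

Inverting the overshoot relation: ζ = |ln 0.0593|/√(π² + ln²0.0593) = 0.669.
From t_s ≈ 4/(ζω_n): ω_n = 4/(ζ·t_s) = 4/(0.669·0.0110) = 544 rad/s.

ω_n ≈ 544 rad/s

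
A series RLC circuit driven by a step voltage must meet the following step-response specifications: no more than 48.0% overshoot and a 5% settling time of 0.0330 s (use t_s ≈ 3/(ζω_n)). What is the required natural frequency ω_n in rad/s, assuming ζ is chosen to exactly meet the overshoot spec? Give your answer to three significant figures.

ω_n ≈ 400 rad/s

From %OS = 100·exp(−πζ/√(1−ζ²)), invert to get ζ = −ln(OS)/√(π² + ln²(OS)) with OS = 0.480.
−ln 0.480 = 0.7340, so ζ = 0.7340/√(π² + 0.5387) = 0.228.
Then ω_n = 3/(ζ t_s) = 3/(0.228 × 0.0330) = 400 rad/s.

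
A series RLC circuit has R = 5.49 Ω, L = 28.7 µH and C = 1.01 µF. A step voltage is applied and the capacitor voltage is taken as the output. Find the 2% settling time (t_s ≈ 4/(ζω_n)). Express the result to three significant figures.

t_s ≈ 0.0000418 s

For a series RLC circuit (capacitor voltage as output), ω_n = 1/√(LC) = 1/√(28.7 µH · 1.01 µF) = 186000 rad/s.
ζ = (R/2)·√(C/L) = (5.49/2)·√(1.01 µF/28.7 µH) = 0.515.
t_s ≈ 4/(ζω_n) = 0.0000418 s.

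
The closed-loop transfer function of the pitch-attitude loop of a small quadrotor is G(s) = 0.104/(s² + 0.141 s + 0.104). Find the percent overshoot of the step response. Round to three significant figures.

Matching coefficients with s² + 2ζω_n s + ω_n² gives ω_n² = 0.104 ⇒ ω_n = 0.322 rad/s, and ζ = 0.141/(2ω_n) = 0.219.
Overshoot: exp(−π·0.219/√(1−0.219²)) = 0.495, i.e. 49.5%.

%OS ≈ 49.5%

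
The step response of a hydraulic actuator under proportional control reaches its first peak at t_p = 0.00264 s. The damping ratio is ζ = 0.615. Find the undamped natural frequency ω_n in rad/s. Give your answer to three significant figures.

ω_n ≈ 1510 rad/s

Peak time t_p = π/ω_d, so ω_d = π/t_p = π/0.00264 = 1190 rad/s.
ω_n = ω_d/√(1−ζ²) = 1190/√0.622 = 1510 rad/s.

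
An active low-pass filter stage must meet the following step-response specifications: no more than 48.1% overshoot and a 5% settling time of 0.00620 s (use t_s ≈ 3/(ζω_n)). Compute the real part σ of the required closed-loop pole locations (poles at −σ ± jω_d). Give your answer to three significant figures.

The settling-time spec alone fixes σ = ζω_n = 3/t_s = 3/0.00620 = 484.
(Overshoot then fixes ζ = 0.227 and hence ω_d = σ·√(1−ζ²)/ζ = 2080 rad/s.)

σ ≈ 484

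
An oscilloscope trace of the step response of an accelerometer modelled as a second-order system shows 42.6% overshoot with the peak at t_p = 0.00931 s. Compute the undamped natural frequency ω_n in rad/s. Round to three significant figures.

ω_n ≈ 350 rad/s

From the overshoot, ζ = −ln(OS)/√(π²+ln²(OS)) = 0.262.
t_p = π/ω_d ⇒ ω_d = 337 rad/s; then ω_n = ω_d/√(1−ζ²) = 350 rad/s.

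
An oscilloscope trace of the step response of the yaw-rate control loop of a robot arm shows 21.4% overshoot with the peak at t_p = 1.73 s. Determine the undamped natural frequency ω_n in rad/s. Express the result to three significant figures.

ζ from %OS: ζ = |ln 0.214|/√(π²+ln²0.214) = 0.441.
From t_p = π/ω_d, ω_d = π/1.73 = 1.82 rad/s, so ω_n = ω_d/√(1−ζ²) = 2.02 rad/s.

ω_n ≈ 2.02 rad/s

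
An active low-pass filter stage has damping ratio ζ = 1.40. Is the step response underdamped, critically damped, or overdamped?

overdamped

Since ζ = 1.40 > 1, the system is overdamped.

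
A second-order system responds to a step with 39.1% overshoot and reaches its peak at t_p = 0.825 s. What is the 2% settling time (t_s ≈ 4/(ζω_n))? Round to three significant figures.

From the overshoot, ζ = −ln(OS)/√(π²+ln²(OS)) = 0.286.
From t_p = π/ω_d, ω_d = π/0.825 = 3.81 rad/s, so ω_n = ω_d/√(1−ζ²) = 3.97 rad/s.
t_s ≈ 4/(ζω_n) = 4/(0.286·3.97) = 3.51 s.

t_s ≈ 3.51 s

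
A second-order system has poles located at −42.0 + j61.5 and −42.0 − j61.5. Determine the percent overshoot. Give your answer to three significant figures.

With σ = 42.0, ω_d = 61.5: ω_n = √(σ²+ω_d²) = 74.5 rad/s, ζ = σ/ω_n = 0.564.
%OS = 100·exp(−πζ/√(1−ζ²)) = 11.7%.

%OS ≈ 11.7%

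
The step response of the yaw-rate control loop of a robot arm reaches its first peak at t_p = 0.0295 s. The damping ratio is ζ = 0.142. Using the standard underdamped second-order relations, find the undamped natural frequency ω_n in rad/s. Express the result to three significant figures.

Peak time t_p = π/ω_d, so ω_d = π/t_p = π/0.0295 = 106 rad/s.
ω_n = ω_d/√(1−ζ²) = 106/√0.980 = 108 rad/s.

ω_n ≈ 108 rad/s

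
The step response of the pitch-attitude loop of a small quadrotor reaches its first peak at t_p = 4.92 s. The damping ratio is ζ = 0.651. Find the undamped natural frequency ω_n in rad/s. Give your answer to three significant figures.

ω_n ≈ 0.841 rad/s

Peak time t_p = π/ω_d, so ω_d = π/t_p = π/4.92 = 0.639 rad/s.
ω_n = ω_d/√(1−ζ²) = 0.639/√0.576 = 0.841 rad/s.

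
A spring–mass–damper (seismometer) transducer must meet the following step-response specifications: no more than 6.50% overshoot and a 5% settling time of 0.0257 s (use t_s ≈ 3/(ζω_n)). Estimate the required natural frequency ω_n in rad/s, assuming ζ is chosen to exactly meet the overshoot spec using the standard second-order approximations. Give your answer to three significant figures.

ζ = −ln(OS)/√(π² + (ln OS)²). With OS = 0.0650, ln OS = −2.733 and ζ = 2.733/4.164 = 0.656.
Then ω_n = 3/(ζ t_s) = 3/(0.656 × 0.0257) = 178 rad/s.

ω_n ≈ 178 rad/s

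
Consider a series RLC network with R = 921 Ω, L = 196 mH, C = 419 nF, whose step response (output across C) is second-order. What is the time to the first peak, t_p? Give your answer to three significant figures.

t_p ≈ 0.00122 s

For a series RLC circuit (capacitor voltage as output), ω_n = 1/√(LC) = 1/√(196 mH · 419 nF) = 3490 rad/s.
ζ = (R/2)·√(C/L) = (921/2)·√(419 nF/196 mH) = 0.673.
ω_d = ω_n√(1−ζ²) = 2580 rad/s. t_p = π/ω_d = 0.00122 s.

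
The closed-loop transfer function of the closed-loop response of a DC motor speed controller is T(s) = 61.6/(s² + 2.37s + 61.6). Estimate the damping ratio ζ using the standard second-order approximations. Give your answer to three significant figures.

ζ ≈ 0.151

Matching coefficients with s² + 2ζω_n s + ω_n² gives ω_n² = 61.6 ⇒ ω_n = 7.85 rad/s, and ζ = 2.37/(2ω_n) = 0.151.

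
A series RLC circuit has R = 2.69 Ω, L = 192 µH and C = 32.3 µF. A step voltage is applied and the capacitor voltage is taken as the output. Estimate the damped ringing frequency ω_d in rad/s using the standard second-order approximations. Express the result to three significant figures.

ω_d ≈ 10600 rad/s

For a series RLC circuit (capacitor voltage as output), ω_n = 1/√(LC) = 1/√(192 µH · 32.3 µF) = 12700 rad/s.
ζ = (R/2)·√(C/L) = (2.69/2)·√(32.3 µF/192 µH) = 0.552.
ω_d = ω_n√(1−ζ²) = 10600 rad/s.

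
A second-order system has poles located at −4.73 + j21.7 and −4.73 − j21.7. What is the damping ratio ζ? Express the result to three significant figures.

|pole| = ω_n = √(4.73² + 21.7²) = 22.2 rad/s; ζ = cos θ = σ/ω_n = 0.213.

ζ ≈ 0.213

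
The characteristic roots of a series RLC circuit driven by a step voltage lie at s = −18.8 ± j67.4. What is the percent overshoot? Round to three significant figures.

%OS ≈ 41.6%

The poles are at −σ ± jω_d with σ = 18.8 and ω_d = 67.4, so ω_n = √(σ²+ω_d²) = 70.0 rad/s and ζ = σ/ω_n = 0.269.
Overshoot: exp(−π·0.269/√(1−0.269²)) = 0.416, i.e. 41.6%.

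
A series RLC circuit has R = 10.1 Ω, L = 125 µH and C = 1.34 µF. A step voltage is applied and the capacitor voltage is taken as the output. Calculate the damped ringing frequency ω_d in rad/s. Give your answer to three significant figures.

ω_d ≈ 65900 rad/s

For a series RLC circuit (capacitor voltage as output), ω_n = 1/√(LC) = 1/√(125 µH · 1.34 µF) = 77300 rad/s.
ζ = (R/2)·√(C/L) = (10.1/2)·√(1.34 µF/125 µH) = 0.523.
ω_d = ω_n√(1−ζ²) = 65900 rad/s.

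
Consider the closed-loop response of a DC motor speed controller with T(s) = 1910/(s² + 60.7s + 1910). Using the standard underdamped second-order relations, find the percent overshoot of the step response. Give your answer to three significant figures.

Matching coefficients with s² + 2ζω_n s + ω_n² gives ω_n² = 1910 ⇒ ω_n = 43.7 rad/s, and ζ = 60.7/(2ω_n) = 0.694.
%OS = 100 e^{−πζ/√(1−ζ²)} with ζ = 0.694 gives 4.82%.

%OS ≈ 4.82%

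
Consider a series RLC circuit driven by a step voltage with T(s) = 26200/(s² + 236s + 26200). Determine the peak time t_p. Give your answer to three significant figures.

t_p ≈ 0.0284 s

Matching coefficients with s² + 2ζω_n s + ω_n² gives ω_n² = 26200 ⇒ ω_n = 162 rad/s, and ζ = 236/(2ω_n) = 0.729.
The damped frequency ω_d = ω_n√(1−ζ²) = 111 rad/s. Then t_p = π/ω_d = 0.0284 s.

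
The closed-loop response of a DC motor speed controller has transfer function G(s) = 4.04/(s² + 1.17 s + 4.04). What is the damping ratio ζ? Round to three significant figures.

Matching coefficients with s² + 2ζω_n s + ω_n² gives ω_n² = 4.04 ⇒ ω_n = 2.01 rad/s, and ζ = 1.17/(2ω_n) = 0.291.

ζ ≈ 0.291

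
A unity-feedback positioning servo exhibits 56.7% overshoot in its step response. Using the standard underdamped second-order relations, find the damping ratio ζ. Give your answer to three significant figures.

ζ ≈ 0.178

ζ = −ln(OS)/√(π² + (ln OS)²). With OS = 0.567, ln OS = −0.5674 and ζ = 0.5674/3.192 = 0.178.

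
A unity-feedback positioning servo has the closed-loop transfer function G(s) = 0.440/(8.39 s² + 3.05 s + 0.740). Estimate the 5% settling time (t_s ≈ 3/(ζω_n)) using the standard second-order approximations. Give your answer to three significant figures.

t_s ≈ 16.5 s

Dividing through by 8.39: denominator becomes s² + 0.3635 s + 0.08820.
So ω_n = √0.08820 = 0.297 rad/s and ζ = 0.3635/(2·0.297) = 0.612.
t_s ≈ 3/(ζω_n) = 16.5 s.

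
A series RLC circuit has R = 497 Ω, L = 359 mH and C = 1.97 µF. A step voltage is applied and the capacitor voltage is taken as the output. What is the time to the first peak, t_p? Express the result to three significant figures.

For a series RLC circuit (capacitor voltage as output), ω_n = 1/√(LC) = 1/√(359 mH · 1.97 µF) = 1190 rad/s.
ζ = (R/2)·√(C/L) = (497/2)·√(1.97 µF/359 mH) = 0.582.
The damped frequency ω_d = ω_n√(1−ζ²) = 967 rad/s. t_p = π/ω_d = 0.00325 s.

t_p ≈ 0.00325 s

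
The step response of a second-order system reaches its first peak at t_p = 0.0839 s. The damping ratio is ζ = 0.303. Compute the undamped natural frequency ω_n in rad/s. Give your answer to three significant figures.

Peak time t_p = π/ω_d, so ω_d = π/t_p = π/0.0839 = 37.4 rad/s.
ω_n = ω_d/√(1−ζ²) = 37.4/√0.908 = 39.3 rad/s.

ω_n ≈ 39.3 rad/s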